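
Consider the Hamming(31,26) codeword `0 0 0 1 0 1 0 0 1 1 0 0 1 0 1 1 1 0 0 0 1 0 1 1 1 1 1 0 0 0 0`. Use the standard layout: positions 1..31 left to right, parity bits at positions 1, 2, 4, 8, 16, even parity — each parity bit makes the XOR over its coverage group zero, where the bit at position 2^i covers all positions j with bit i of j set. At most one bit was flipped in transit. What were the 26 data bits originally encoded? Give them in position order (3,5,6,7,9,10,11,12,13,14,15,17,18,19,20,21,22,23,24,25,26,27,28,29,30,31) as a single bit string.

s1: b1⊕b3⊕b5⊕b7⊕b9⊕b11⊕b13⊕b15⊕b17⊕b19⊕b21⊕b23⊕b25⊕b27⊕b29⊕b31 = 0⊕0⊕0⊕0⊕1⊕0⊕1⊕1⊕1⊕0⊕1⊕1⊕1⊕1⊕0⊕0 = 0
s2: b2⊕b3⊕b6⊕b7⊕b10⊕b11⊕b14⊕b15⊕b18⊕b19⊕b22⊕b23⊕b26⊕b27⊕b30⊕b31 = 0⊕0⊕1⊕0⊕1⊕0⊕0⊕1⊕0⊕0⊕0⊕1⊕1⊕1⊕0⊕0 = 0
s4: b4⊕b5⊕b6⊕b7⊕b12⊕b13⊕b14⊕b15⊕b20⊕b21⊕b22⊕b23⊕b28⊕b29⊕b30⊕b31 = 1⊕0⊕1⊕0⊕0⊕1⊕0⊕1⊕0⊕1⊕0⊕1⊕0⊕0⊕0⊕0 = 0
s8: b8⊕b9⊕b10⊕b11⊕b12⊕b13⊕b14⊕b15⊕b24⊕b25⊕b26⊕b27⊕b28⊕b29⊕b30⊕b31 = 0⊕1⊕1⊕0⊕0⊕1⊕0⊕1⊕1⊕1⊕1⊕1⊕0⊕0⊕0⊕0 = 0
s16: b16⊕b17⊕b18⊕b19⊕b20⊕b21⊕b22⊕b23⊕b24⊕b25⊕b26⊕b27⊕b28⊕b29⊕b30⊕b31 = 1⊕1⊕0⊕0⊕0⊕1⊕0⊕1⊕1⊕1⊕1⊕1⊕0⊕0⊕0⊕0 = 0
Syndrome (s16...s1) = 00000 → position 0 (no error).
No correction needed.
Data bits at positions 3,5,6,7,9,10,11,12,13,14,15,17,18,19,20,21,22,23,24,25,26,27,28,29,30,31: 00101100101100010111110000

00101100101100010111110000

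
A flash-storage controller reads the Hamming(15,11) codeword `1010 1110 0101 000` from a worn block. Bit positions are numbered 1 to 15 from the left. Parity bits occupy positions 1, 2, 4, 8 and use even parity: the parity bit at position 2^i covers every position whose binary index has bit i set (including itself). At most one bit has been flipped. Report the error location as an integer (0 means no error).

0

s1: b1⊕b3⊕b5⊕b7⊕b9⊕b11⊕b13⊕b15 = 1⊕1⊕1⊕1⊕0⊕0⊕0⊕0 = 0
s2: b2⊕b3⊕b6⊕b7⊕b10⊕b11⊕b14⊕b15 = 0⊕1⊕1⊕1⊕1⊕0⊕0⊕0 = 0
s4: b4⊕b5⊕b6⊕b7⊕b12⊕b13⊕b14⊕b15 = 0⊕1⊕1⊕1⊕1⊕0⊕0⊕0 = 0
s8: b8⊕b9⊕b10⊕b11⊕b12⊕b13⊕b14⊕b15 = 0⊕0⊕1⊕0⊕1⊕0⊕0⊕0 = 0
Syndrome (s8...s1) = 0000 → position 0 (no error).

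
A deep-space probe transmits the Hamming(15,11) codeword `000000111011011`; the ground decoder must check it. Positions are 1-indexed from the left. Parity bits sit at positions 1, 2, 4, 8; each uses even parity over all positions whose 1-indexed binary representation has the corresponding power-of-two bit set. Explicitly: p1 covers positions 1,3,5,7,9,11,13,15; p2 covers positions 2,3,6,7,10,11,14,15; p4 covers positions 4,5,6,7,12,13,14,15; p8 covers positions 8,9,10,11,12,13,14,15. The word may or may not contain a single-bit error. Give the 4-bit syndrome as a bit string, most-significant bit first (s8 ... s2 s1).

s1: b1⊕b3⊕b5⊕b7⊕b9⊕b11⊕b13⊕b15 = 0⊕0⊕0⊕1⊕1⊕1⊕0⊕1 = 0
s2: b2⊕b3⊕b6⊕b7⊕b10⊕b11⊕b14⊕b15 = 0⊕0⊕0⊕1⊕0⊕1⊕1⊕1 = 0
s4: b4⊕b5⊕b6⊕b7⊕b12⊕b13⊕b14⊕b15 = 0⊕0⊕0⊕1⊕1⊕0⊕1⊕1 = 0
s8: b8⊕b9⊕b10⊕b11⊕b12⊕b13⊕b14⊕b15 = 1⊕1⊕0⊕1⊕1⊕0⊕1⊕1 = 0
Syndrome (s8...s1) = 0000 → position 0 (no error).

0000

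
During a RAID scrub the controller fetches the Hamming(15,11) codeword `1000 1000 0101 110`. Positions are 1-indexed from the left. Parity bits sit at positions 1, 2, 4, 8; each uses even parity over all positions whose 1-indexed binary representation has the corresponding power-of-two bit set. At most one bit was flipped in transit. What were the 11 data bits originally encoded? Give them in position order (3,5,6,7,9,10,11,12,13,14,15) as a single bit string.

01000101110

s1: b1⊕b3⊕b5⊕b7⊕b9⊕b11⊕b13⊕b15 = 1⊕0⊕1⊕0⊕0⊕0⊕1⊕0 = 1
s2: b2⊕b3⊕b6⊕b7⊕b10⊕b11⊕b14⊕b15 = 0⊕0⊕0⊕0⊕1⊕0⊕1⊕0 = 0
s4: b4⊕b5⊕b6⊕b7⊕b12⊕b13⊕b14⊕b15 = 0⊕1⊕0⊕0⊕1⊕1⊕1⊕0 = 0
s8: b8⊕b9⊕b10⊕b11⊕b12⊕b13⊕b14⊕b15 = 0⊕0⊕1⊕0⊕1⊕1⊕1⊕0 = 0
Syndrome (s8...s1) = 0001 → position 1.
Flip bit 1: corrected codeword = 000010000101110
Data bits at positions 3,5,6,7,9,10,11,12,13,14,15: 01000101110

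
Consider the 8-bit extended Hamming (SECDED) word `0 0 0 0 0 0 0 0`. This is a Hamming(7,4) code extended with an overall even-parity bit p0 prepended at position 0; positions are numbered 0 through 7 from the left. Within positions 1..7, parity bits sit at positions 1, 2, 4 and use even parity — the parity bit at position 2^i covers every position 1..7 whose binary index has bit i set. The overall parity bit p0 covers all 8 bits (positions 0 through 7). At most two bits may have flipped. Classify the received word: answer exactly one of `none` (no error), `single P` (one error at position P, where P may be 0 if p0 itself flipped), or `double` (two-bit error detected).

s1: b1⊕b3⊕b5⊕b7 = 0⊕0⊕0⊕0 = 0
s2: b2⊕b3⊕b6⊕b7 = 0⊕0⊕0⊕0 = 0
s4: b4⊕b5⊕b6⊕b7 = 0⊕0⊕0⊕0 = 0
Syndrome (s4...s1) = 000 → position 0 (no error).
Overall parity (XOR of all 8 bits, including p0): 0⊕0⊕0⊕0⊕0⊕0⊕0⊕0 = 0
Overall=0, syndrome position=0 → no error.

none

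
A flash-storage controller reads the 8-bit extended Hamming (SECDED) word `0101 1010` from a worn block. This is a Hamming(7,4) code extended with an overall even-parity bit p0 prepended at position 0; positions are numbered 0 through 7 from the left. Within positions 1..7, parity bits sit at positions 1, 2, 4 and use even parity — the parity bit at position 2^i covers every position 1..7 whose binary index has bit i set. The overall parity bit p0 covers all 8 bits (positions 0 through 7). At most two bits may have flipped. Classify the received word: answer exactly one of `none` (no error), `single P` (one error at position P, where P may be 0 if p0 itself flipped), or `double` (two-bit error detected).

none

s1: b1⊕b3⊕b5⊕b7 = 1⊕1⊕0⊕0 = 0
s2: b2⊕b3⊕b6⊕b7 = 0⊕1⊕1⊕0 = 0
s4: b4⊕b5⊕b6⊕b7 = 1⊕0⊕1⊕0 = 0
Syndrome (s4...s1) = 000 → position 0 (no error).
Overall parity (XOR of all 8 bits, including p0): 0⊕1⊕0⊕1⊕1⊕0⊕1⊕0 = 0
Overall=0, syndrome position=0 → no error.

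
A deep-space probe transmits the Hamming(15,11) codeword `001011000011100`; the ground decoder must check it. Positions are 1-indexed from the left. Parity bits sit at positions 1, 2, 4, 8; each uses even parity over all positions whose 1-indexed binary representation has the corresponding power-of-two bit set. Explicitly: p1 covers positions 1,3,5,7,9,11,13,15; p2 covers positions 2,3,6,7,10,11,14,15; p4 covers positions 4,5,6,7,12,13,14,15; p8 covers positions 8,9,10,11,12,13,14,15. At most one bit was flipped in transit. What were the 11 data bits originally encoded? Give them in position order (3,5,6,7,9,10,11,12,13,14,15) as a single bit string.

s1: b1⊕b3⊕b5⊕b7⊕b9⊕b11⊕b13⊕b15 = 0⊕1⊕1⊕0⊕0⊕1⊕1⊕0 = 0
s2: b2⊕b3⊕b6⊕b7⊕b10⊕b11⊕b14⊕b15 = 0⊕1⊕1⊕0⊕0⊕1⊕0⊕0 = 1
s4: b4⊕b5⊕b6⊕b7⊕b12⊕b13⊕b14⊕b15 = 0⊕1⊕1⊕0⊕1⊕1⊕0⊕0 = 0
s8: b8⊕b9⊕b10⊕b11⊕b12⊕b13⊕b14⊕b15 = 0⊕0⊕0⊕1⊕1⊕1⊕0⊕0 = 1
Syndrome (s8...s1) = 1010 → position 10.
Flip bit 10: corrected codeword = 001011000111100
Data bits at positions 3,5,6,7,9,10,11,12,13,14,15: 11100111100

11100111100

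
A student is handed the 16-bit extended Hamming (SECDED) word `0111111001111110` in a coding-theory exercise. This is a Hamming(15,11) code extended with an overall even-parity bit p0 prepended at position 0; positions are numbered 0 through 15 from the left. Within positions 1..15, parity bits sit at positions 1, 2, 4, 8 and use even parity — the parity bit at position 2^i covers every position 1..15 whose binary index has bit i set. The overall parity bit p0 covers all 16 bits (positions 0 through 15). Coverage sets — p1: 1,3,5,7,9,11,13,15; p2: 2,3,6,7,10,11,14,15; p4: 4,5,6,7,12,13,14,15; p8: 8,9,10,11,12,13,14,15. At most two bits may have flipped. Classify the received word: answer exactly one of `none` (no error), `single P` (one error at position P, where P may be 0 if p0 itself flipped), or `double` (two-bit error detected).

s1: b1⊕b3⊕b5⊕b7⊕b9⊕b11⊕b13⊕b15 = 1⊕1⊕1⊕0⊕1⊕1⊕1⊕0 = 0
s2: b2⊕b3⊕b6⊕b7⊕b10⊕b11⊕b14⊕b15 = 1⊕1⊕1⊕0⊕1⊕1⊕1⊕0 = 0
s4: b4⊕b5⊕b6⊕b7⊕b12⊕b13⊕b14⊕b15 = 1⊕1⊕1⊕0⊕1⊕1⊕1⊕0 = 0
s8: b8⊕b9⊕b10⊕b11⊕b12⊕b13⊕b14⊕b15 = 0⊕1⊕1⊕1⊕1⊕1⊕1⊕0 = 0
Syndrome (s8...s1) = 0000 → position 0 (no error).
Overall parity (XOR of all 16 bits, including p0): 0⊕1⊕1⊕1⊕1⊕1⊕1⊕0⊕0⊕1⊕1⊕1⊕1⊕1⊕1⊕0 = 0
Overall=0, syndrome position=0 → no error.

none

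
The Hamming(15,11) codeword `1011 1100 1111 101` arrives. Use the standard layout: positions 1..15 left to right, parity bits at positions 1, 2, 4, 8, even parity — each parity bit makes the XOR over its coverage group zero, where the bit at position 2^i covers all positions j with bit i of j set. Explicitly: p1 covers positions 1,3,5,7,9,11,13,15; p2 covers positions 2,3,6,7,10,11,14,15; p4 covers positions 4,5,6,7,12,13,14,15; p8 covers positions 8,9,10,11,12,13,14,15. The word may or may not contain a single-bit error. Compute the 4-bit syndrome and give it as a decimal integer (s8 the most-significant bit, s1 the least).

s1: b1⊕b3⊕b5⊕b7⊕b9⊕b11⊕b13⊕b15 = 1⊕1⊕1⊕0⊕1⊕1⊕1⊕1 = 1
s2: b2⊕b3⊕b6⊕b7⊕b10⊕b11⊕b14⊕b15 = 0⊕1⊕1⊕0⊕1⊕1⊕0⊕1 = 1
s4: b4⊕b5⊕b6⊕b7⊕b12⊕b13⊕b14⊕b15 = 1⊕1⊕1⊕0⊕1⊕1⊕0⊕1 = 0
s8: b8⊕b9⊕b10⊕b11⊕b12⊕b13⊕b14⊕b15 = 0⊕1⊕1⊕1⊕1⊕1⊕0⊕1 = 0
Syndrome (s8...s1) = 0011 → position 3.

3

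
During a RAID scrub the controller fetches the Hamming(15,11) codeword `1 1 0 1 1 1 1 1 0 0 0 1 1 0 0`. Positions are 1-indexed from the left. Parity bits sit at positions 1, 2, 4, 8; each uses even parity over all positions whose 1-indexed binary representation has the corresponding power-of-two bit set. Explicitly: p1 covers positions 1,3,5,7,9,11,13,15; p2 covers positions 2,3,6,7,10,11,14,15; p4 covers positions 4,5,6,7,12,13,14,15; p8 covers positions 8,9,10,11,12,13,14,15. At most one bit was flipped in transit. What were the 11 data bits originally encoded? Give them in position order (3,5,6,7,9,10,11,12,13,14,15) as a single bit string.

01110101100

s1: b1⊕b3⊕b5⊕b7⊕b9⊕b11⊕b13⊕b15 = 1⊕0⊕1⊕1⊕0⊕0⊕1⊕0 = 0
s2: b2⊕b3⊕b6⊕b7⊕b10⊕b11⊕b14⊕b15 = 1⊕0⊕1⊕1⊕0⊕0⊕0⊕0 = 1
s4: b4⊕b5⊕b6⊕b7⊕b12⊕b13⊕b14⊕b15 = 1⊕1⊕1⊕1⊕1⊕1⊕0⊕0 = 0
s8: b8⊕b9⊕b10⊕b11⊕b12⊕b13⊕b14⊕b15 = 1⊕0⊕0⊕0⊕1⊕1⊕0⊕0 = 1
Syndrome (s8...s1) = 1010 → position 10.
Flip bit 10: corrected codeword = 110111110101100
Data bits at positions 3,5,6,7,9,10,11,12,13,14,15: 01110101100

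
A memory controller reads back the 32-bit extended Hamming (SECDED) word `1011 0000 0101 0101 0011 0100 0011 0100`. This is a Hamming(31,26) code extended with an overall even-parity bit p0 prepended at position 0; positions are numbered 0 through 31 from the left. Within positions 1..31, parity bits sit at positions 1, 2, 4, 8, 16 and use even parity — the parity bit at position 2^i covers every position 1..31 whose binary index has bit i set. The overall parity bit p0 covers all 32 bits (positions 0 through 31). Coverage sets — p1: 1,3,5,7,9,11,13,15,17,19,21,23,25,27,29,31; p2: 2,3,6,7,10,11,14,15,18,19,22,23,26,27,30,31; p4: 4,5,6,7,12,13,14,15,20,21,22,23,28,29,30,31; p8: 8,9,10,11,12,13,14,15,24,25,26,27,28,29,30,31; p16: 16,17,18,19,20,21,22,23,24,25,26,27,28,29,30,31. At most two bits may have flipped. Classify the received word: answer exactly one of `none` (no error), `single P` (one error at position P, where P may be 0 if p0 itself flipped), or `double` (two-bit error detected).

single 9

s1: b1⊕b3⊕b5⊕b7⊕b9⊕b11⊕b13⊕b15⊕b17⊕b19⊕b21⊕b23⊕b25⊕b27⊕b29⊕b31 = 0⊕1⊕0⊕0⊕1⊕1⊕1⊕1⊕0⊕1⊕1⊕0⊕0⊕1⊕1⊕0 = 1
s2: b2⊕b3⊕b6⊕b7⊕b10⊕b11⊕b14⊕b15⊕b18⊕b19⊕b22⊕b23⊕b26⊕b27⊕b30⊕b31 = 1⊕1⊕0⊕0⊕0⊕1⊕0⊕1⊕1⊕1⊕0⊕0⊕1⊕1⊕0⊕0 = 0
s4: b4⊕b5⊕b6⊕b7⊕b12⊕b13⊕b14⊕b15⊕b20⊕b21⊕b22⊕b23⊕b28⊕b29⊕b30⊕b31 = 0⊕0⊕0⊕0⊕0⊕1⊕0⊕1⊕0⊕1⊕0⊕0⊕0⊕1⊕0⊕0 = 0
s8: b8⊕b9⊕b10⊕b11⊕b12⊕b13⊕b14⊕b15⊕b24⊕b25⊕b26⊕b27⊕b28⊕b29⊕b30⊕b31 = 0⊕1⊕0⊕1⊕0⊕1⊕0⊕1⊕0⊕0⊕1⊕1⊕0⊕1⊕0⊕0 = 1
s16: b16⊕b17⊕b18⊕b19⊕b20⊕b21⊕b22⊕b23⊕b24⊕b25⊕b26⊕b27⊕b28⊕b29⊕b30⊕b31 = 0⊕0⊕1⊕1⊕0⊕1⊕0⊕0⊕0⊕0⊕1⊕1⊕0⊕1⊕0⊕0 = 0
Syndrome (s16...s1) = 01001 → position 9.
Overall parity (XOR of all 32 bits, including p0): 1⊕0⊕1⊕1⊕0⊕0⊕0⊕0⊕0⊕1⊕0⊕1⊕0⊕1⊕0⊕1⊕0⊕0⊕1⊕1⊕0⊕1⊕0⊕0⊕0⊕0⊕1⊕1⊕0⊕1⊕0⊕0 = 1
Overall=1, syndrome position=9 → single-bit error at position 9.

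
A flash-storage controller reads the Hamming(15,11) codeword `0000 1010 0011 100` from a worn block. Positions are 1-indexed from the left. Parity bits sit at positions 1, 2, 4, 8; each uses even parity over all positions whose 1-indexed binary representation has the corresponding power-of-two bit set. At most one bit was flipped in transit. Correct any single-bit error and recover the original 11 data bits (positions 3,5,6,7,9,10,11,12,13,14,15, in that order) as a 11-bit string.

s1: b1⊕b3⊕b5⊕b7⊕b9⊕b11⊕b13⊕b15 = 0⊕0⊕1⊕1⊕0⊕1⊕1⊕0 = 0
s2: b2⊕b3⊕b6⊕b7⊕b10⊕b11⊕b14⊕b15 = 0⊕0⊕0⊕1⊕0⊕1⊕0⊕0 = 0
s4: b4⊕b5⊕b6⊕b7⊕b12⊕b13⊕b14⊕b15 = 0⊕1⊕0⊕1⊕1⊕1⊕0⊕0 = 0
s8: b8⊕b9⊕b10⊕b11⊕b12⊕b13⊕b14⊕b15 = 0⊕0⊕0⊕1⊕1⊕1⊕0⊕0 = 1
Syndrome (s8...s1) = 1000 → position 8.
Flip bit 8: corrected codeword = 000010110011100
Data bits at positions 3,5,6,7,9,10,11,12,13,14,15: 01010011100

01010011100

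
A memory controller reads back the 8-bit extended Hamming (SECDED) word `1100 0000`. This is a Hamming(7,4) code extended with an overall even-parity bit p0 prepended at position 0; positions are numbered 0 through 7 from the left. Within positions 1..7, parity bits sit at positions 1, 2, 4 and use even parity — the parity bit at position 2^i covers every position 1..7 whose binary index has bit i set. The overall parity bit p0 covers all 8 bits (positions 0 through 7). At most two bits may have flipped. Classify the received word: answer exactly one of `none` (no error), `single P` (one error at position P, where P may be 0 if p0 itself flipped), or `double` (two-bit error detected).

double

s1: b1⊕b3⊕b5⊕b7 = 1⊕0⊕0⊕0 = 1
s2: b2⊕b3⊕b6⊕b7 = 0⊕0⊕0⊕0 = 0
s4: b4⊕b5⊕b6⊕b7 = 0⊕0⊕0⊕0 = 0
Syndrome (s4...s1) = 001 → position 1.
Overall parity (XOR of all 8 bits, including p0): 1⊕1⊕0⊕0⊕0⊕0⊕0⊕0 = 0
Overall=0, syndrome position=1 → double-bit error detected (uncorrectable).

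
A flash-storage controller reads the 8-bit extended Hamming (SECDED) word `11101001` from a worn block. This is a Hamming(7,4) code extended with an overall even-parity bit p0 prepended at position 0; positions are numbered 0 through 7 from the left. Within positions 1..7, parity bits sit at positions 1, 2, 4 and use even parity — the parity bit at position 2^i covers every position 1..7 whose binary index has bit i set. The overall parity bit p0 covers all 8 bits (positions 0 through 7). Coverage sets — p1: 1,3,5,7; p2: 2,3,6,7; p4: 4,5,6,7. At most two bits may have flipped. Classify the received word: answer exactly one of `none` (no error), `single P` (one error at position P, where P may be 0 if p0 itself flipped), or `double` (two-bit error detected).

s1: b1⊕b3⊕b5⊕b7 = 1⊕0⊕0⊕1 = 0
s2: b2⊕b3⊕b6⊕b7 = 1⊕0⊕0⊕1 = 0
s4: b4⊕b5⊕b6⊕b7 = 1⊕0⊕0⊕1 = 0
Syndrome (s4...s1) = 000 → position 0 (no error).
Overall parity (XOR of all 8 bits, including p0): 1⊕1⊕1⊕0⊕1⊕0⊕0⊕1 = 1
Overall=1, syndrome position=0 → single-bit error at position 0.

single 0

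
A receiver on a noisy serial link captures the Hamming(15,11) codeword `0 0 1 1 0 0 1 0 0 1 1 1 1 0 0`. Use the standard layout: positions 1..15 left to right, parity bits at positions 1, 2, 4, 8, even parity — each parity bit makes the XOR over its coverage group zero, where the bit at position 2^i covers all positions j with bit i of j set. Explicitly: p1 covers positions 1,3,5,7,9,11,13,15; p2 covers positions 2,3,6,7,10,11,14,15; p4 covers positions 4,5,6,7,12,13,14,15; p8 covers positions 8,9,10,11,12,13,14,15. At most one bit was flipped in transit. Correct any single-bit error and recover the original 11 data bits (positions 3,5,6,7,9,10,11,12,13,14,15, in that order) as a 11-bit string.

10010111100

s1: b1⊕b3⊕b5⊕b7⊕b9⊕b11⊕b13⊕b15 = 0⊕1⊕0⊕1⊕0⊕1⊕1⊕0 = 0
s2: b2⊕b3⊕b6⊕b7⊕b10⊕b11⊕b14⊕b15 = 0⊕1⊕0⊕1⊕1⊕1⊕0⊕0 = 0
s4: b4⊕b5⊕b6⊕b7⊕b12⊕b13⊕b14⊕b15 = 1⊕0⊕0⊕1⊕1⊕1⊕0⊕0 = 0
s8: b8⊕b9⊕b10⊕b11⊕b12⊕b13⊕b14⊕b15 = 0⊕0⊕1⊕1⊕1⊕1⊕0⊕0 = 0
Syndrome (s8...s1) = 0000 → position 0 (no error).
No correction needed.
Data bits at positions 3,5,6,7,9,10,11,12,13,14,15: 10010111100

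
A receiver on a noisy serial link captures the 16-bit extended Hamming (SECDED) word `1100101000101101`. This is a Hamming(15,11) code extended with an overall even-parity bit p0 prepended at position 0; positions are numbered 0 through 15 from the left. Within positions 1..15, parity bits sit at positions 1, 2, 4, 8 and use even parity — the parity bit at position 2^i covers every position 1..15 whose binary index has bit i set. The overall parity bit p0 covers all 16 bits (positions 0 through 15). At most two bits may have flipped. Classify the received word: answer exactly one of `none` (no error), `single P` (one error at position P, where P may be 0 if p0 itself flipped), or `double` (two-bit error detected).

double

s1: b1⊕b3⊕b5⊕b7⊕b9⊕b11⊕b13⊕b15 = 1⊕0⊕0⊕0⊕0⊕0⊕1⊕1 = 1
s2: b2⊕b3⊕b6⊕b7⊕b10⊕b11⊕b14⊕b15 = 0⊕0⊕1⊕0⊕1⊕0⊕0⊕1 = 1
s4: b4⊕b5⊕b6⊕b7⊕b12⊕b13⊕b14⊕b15 = 1⊕0⊕1⊕0⊕1⊕1⊕0⊕1 = 1
s8: b8⊕b9⊕b10⊕b11⊕b12⊕b13⊕b14⊕b15 = 0⊕0⊕1⊕0⊕1⊕1⊕0⊕1 = 0
Syndrome (s8...s1) = 0111 → position 7.
Overall parity (XOR of all 16 bits, including p0): 1⊕1⊕0⊕0⊕1⊕0⊕1⊕0⊕0⊕0⊕1⊕0⊕1⊕1⊕0⊕1 = 0
Overall=0, syndrome position=7 → double-bit error detected (uncorrectable).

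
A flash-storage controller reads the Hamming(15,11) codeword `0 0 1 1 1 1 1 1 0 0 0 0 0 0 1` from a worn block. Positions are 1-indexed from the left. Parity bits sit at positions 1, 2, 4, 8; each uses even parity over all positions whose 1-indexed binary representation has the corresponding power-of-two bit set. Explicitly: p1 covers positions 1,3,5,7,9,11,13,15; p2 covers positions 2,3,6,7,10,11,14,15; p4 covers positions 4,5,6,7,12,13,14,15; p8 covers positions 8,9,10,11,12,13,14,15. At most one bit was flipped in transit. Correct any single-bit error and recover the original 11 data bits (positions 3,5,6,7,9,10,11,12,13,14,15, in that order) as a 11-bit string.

s1: b1⊕b3⊕b5⊕b7⊕b9⊕b11⊕b13⊕b15 = 0⊕1⊕1⊕1⊕0⊕0⊕0⊕1 = 0
s2: b2⊕b3⊕b6⊕b7⊕b10⊕b11⊕b14⊕b15 = 0⊕1⊕1⊕1⊕0⊕0⊕0⊕1 = 0
s4: b4⊕b5⊕b6⊕b7⊕b12⊕b13⊕b14⊕b15 = 1⊕1⊕1⊕1⊕0⊕0⊕0⊕1 = 1
s8: b8⊕b9⊕b10⊕b11⊕b12⊕b13⊕b14⊕b15 = 1⊕0⊕0⊕0⊕0⊕0⊕0⊕1 = 0
Syndrome (s8...s1) = 0100 → position 4.
Flip bit 4: corrected codeword = 001011110000001
Data bits at positions 3,5,6,7,9,10,11,12,13,14,15: 11110000001

11110000001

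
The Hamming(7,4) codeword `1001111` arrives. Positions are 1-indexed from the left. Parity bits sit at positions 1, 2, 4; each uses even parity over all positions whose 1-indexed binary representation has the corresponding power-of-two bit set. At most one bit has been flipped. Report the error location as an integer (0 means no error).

s1: b1⊕b3⊕b5⊕b7 = 1⊕0⊕1⊕1 = 1
s2: b2⊕b3⊕b6⊕b7 = 0⊕0⊕1⊕1 = 0
s4: b4⊕b5⊕b6⊕b7 = 1⊕1⊕1⊕1 = 0
Syndrome (s4...s1) = 001 → position 1.

1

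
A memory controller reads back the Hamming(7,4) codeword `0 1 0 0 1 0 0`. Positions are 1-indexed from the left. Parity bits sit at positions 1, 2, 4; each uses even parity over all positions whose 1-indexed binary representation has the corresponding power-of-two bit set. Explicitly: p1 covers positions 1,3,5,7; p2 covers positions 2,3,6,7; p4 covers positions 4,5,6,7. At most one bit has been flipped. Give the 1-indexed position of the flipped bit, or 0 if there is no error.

7

s1: b1⊕b3⊕b5⊕b7 = 0⊕0⊕1⊕0 = 1
s2: b2⊕b3⊕b6⊕b7 = 1⊕0⊕0⊕0 = 1
s4: b4⊕b5⊕b6⊕b7 = 0⊕1⊕0⊕0 = 1
Syndrome (s4...s1) = 111 → position 7.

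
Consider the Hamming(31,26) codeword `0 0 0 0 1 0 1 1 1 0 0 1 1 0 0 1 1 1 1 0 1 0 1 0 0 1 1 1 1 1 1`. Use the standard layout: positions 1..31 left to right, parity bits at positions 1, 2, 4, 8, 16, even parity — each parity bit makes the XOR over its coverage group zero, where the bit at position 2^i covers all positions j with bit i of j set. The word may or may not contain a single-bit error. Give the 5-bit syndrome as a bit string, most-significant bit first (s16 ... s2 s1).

00001

s1: b1⊕b3⊕b5⊕b7⊕b9⊕b11⊕b13⊕b15⊕b17⊕b19⊕b21⊕b23⊕b25⊕b27⊕b29⊕b31 = 0⊕0⊕1⊕1⊕1⊕0⊕1⊕0⊕1⊕1⊕1⊕1⊕0⊕1⊕1⊕1 = 1
s2: b2⊕b3⊕b6⊕b7⊕b10⊕b11⊕b14⊕b15⊕b18⊕b19⊕b22⊕b23⊕b26⊕b27⊕b30⊕b31 = 0⊕0⊕0⊕1⊕0⊕0⊕0⊕0⊕1⊕1⊕0⊕1⊕1⊕1⊕1⊕1 = 0
s4: b4⊕b5⊕b6⊕b7⊕b12⊕b13⊕b14⊕b15⊕b20⊕b21⊕b22⊕b23⊕b28⊕b29⊕b30⊕b31 = 0⊕1⊕0⊕1⊕1⊕1⊕0⊕0⊕0⊕1⊕0⊕1⊕1⊕1⊕1⊕1 = 0
s8: b8⊕b9⊕b10⊕b11⊕b12⊕b13⊕b14⊕b15⊕b24⊕b25⊕b26⊕b27⊕b28⊕b29⊕b30⊕b31 = 1⊕1⊕0⊕0⊕1⊕1⊕0⊕0⊕0⊕0⊕1⊕1⊕1⊕1⊕1⊕1 = 0
s16: b16⊕b17⊕b18⊕b19⊕b20⊕b21⊕b22⊕b23⊕b24⊕b25⊕b26⊕b27⊕b28⊕b29⊕b30⊕b31 = 1⊕1⊕1⊕1⊕0⊕1⊕0⊕1⊕0⊕0⊕1⊕1⊕1⊕1⊕1⊕1 = 0
Syndrome (s16...s1) = 00001 → position 1.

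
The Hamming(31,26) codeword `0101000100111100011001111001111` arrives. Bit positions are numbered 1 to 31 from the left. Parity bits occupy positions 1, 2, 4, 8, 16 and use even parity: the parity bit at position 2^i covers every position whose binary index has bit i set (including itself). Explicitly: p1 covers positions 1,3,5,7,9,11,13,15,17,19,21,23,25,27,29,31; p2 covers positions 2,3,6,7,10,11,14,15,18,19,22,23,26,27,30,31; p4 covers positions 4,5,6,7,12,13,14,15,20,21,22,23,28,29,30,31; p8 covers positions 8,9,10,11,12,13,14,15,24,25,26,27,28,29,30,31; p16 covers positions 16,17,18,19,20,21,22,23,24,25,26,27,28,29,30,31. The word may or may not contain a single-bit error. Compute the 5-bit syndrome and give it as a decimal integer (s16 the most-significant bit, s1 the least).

s1: b1⊕b3⊕b5⊕b7⊕b9⊕b11⊕b13⊕b15⊕b17⊕b19⊕b21⊕b23⊕b25⊕b27⊕b29⊕b31 = 0⊕0⊕0⊕0⊕0⊕1⊕1⊕0⊕0⊕1⊕0⊕1⊕1⊕0⊕1⊕1 = 1
s2: b2⊕b3⊕b6⊕b7⊕b10⊕b11⊕b14⊕b15⊕b18⊕b19⊕b22⊕b23⊕b26⊕b27⊕b30⊕b31 = 1⊕0⊕0⊕0⊕0⊕1⊕1⊕0⊕1⊕1⊕1⊕1⊕0⊕0⊕1⊕1 = 1
s4: b4⊕b5⊕b6⊕b7⊕b12⊕b13⊕b14⊕b15⊕b20⊕b21⊕b22⊕b23⊕b28⊕b29⊕b30⊕b31 = 1⊕0⊕0⊕0⊕1⊕1⊕1⊕0⊕0⊕0⊕1⊕1⊕1⊕1⊕1⊕1 = 0
s8: b8⊕b9⊕b10⊕b11⊕b12⊕b13⊕b14⊕b15⊕b24⊕b25⊕b26⊕b27⊕b28⊕b29⊕b30⊕b31 = 1⊕0⊕0⊕1⊕1⊕1⊕1⊕0⊕1⊕1⊕0⊕0⊕1⊕1⊕1⊕1 = 1
s16: b16⊕b17⊕b18⊕b19⊕b20⊕b21⊕b22⊕b23⊕b24⊕b25⊕b26⊕b27⊕b28⊕b29⊕b30⊕b31 = 0⊕0⊕1⊕1⊕0⊕0⊕1⊕1⊕1⊕1⊕0⊕0⊕1⊕1⊕1⊕1 = 0
Syndrome (s16...s1) = 01011 → position 11.

11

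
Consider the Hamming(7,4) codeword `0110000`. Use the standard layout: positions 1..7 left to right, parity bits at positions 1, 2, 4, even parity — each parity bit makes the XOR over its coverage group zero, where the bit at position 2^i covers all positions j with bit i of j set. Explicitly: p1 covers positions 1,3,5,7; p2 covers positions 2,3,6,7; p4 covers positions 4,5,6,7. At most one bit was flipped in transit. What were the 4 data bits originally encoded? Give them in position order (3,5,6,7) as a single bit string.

1000

s1: b1⊕b3⊕b5⊕b7 = 0⊕1⊕0⊕0 = 1
s2: b2⊕b3⊕b6⊕b7 = 1⊕1⊕0⊕0 = 0
s4: b4⊕b5⊕b6⊕b7 = 0⊕0⊕0⊕0 = 0
Syndrome (s4...s1) = 001 → position 1.
Flip bit 1: corrected codeword = 1110000
Data bits at positions 3,5,6,7: 1000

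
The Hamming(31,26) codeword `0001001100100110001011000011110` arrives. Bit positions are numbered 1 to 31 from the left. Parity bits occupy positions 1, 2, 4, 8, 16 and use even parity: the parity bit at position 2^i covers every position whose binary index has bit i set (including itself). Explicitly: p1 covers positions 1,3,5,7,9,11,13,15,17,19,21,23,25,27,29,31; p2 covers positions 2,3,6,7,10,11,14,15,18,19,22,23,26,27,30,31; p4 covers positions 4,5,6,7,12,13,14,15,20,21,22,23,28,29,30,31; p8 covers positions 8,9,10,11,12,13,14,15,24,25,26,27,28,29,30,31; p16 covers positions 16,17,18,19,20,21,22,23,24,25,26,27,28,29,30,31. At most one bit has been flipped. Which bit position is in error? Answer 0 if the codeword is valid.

21

s1: b1⊕b3⊕b5⊕b7⊕b9⊕b11⊕b13⊕b15⊕b17⊕b19⊕b21⊕b23⊕b25⊕b27⊕b29⊕b31 = 0⊕0⊕0⊕1⊕0⊕1⊕0⊕1⊕0⊕1⊕1⊕0⊕0⊕1⊕1⊕0 = 1
s2: b2⊕b3⊕b6⊕b7⊕b10⊕b11⊕b14⊕b15⊕b18⊕b19⊕b22⊕b23⊕b26⊕b27⊕b30⊕b31 = 0⊕0⊕0⊕1⊕0⊕1⊕1⊕1⊕0⊕1⊕1⊕0⊕0⊕1⊕1⊕0 = 0
s4: b4⊕b5⊕b6⊕b7⊕b12⊕b13⊕b14⊕b15⊕b20⊕b21⊕b22⊕b23⊕b28⊕b29⊕b30⊕b31 = 1⊕0⊕0⊕1⊕0⊕0⊕1⊕1⊕0⊕1⊕1⊕0⊕1⊕1⊕1⊕0 = 1
s8: b8⊕b9⊕b10⊕b11⊕b12⊕b13⊕b14⊕b15⊕b24⊕b25⊕b26⊕b27⊕b28⊕b29⊕b30⊕b31 = 1⊕0⊕0⊕1⊕0⊕0⊕1⊕1⊕0⊕0⊕0⊕1⊕1⊕1⊕1⊕0 = 0
s16: b16⊕b17⊕b18⊕b19⊕b20⊕b21⊕b22⊕b23⊕b24⊕b25⊕b26⊕b27⊕b28⊕b29⊕b30⊕b31 = 0⊕0⊕0⊕1⊕0⊕1⊕1⊕0⊕0⊕0⊕0⊕1⊕1⊕1⊕1⊕0 = 1
Syndrome (s16...s1) = 10101 → position 21.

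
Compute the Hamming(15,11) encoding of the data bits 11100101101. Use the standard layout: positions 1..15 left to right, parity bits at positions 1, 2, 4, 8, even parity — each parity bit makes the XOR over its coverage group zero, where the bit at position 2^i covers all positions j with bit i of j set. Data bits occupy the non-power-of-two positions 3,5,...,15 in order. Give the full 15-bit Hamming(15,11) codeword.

001111000101101

Place data bits at non-power-of-two positions: b3=1, b5=1, b6=1, b7=0, b9=0, b10=1, b11=0, b12=1, b13=1, b14=0, b15=1.
p1 = XOR of data positions {3,5,7,9,11,13,15} = 1⊕1⊕0⊕0⊕0⊕1⊕1 = 0
p2 = XOR of data positions {3,6,7,10,11,14,15} = 1⊕1⊕0⊕1⊕0⊕0⊕1 = 0
p4 = XOR of data positions {5,6,7,12,13,14,15} = 1⊕1⊕0⊕1⊕1⊕0⊕1 = 1
p8 = XOR of data positions {9,10,11,12,13,14,15} = 0⊕1⊕0⊕1⊕1⊕0⊕1 = 0
Codeword b1..b15 = 001111000101101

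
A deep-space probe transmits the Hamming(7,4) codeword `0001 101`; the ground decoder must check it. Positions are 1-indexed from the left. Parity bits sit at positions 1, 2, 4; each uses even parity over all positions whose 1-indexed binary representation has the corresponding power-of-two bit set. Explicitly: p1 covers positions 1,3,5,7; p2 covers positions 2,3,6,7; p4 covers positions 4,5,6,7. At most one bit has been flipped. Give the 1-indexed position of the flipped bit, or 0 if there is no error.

6

s1: b1⊕b3⊕b5⊕b7 = 0⊕0⊕1⊕1 = 0
s2: b2⊕b3⊕b6⊕b7 = 0⊕0⊕0⊕1 = 1
s4: b4⊕b5⊕b6⊕b7 = 1⊕1⊕0⊕1 = 1
Syndrome (s4...s1) = 110 → position 6.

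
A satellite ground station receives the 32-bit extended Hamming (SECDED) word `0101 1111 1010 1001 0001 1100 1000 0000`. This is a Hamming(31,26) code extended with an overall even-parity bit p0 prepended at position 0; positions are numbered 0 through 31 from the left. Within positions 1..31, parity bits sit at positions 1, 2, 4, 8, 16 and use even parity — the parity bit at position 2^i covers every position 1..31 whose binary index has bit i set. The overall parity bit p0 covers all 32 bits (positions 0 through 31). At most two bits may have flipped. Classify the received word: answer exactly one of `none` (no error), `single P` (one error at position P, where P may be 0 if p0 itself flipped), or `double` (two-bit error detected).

double

s1: b1⊕b3⊕b5⊕b7⊕b9⊕b11⊕b13⊕b15⊕b17⊕b19⊕b21⊕b23⊕b25⊕b27⊕b29⊕b31 = 1⊕1⊕1⊕1⊕0⊕0⊕0⊕1⊕0⊕1⊕1⊕0⊕0⊕0⊕0⊕0 = 1
s2: b2⊕b3⊕b6⊕b7⊕b10⊕b11⊕b14⊕b15⊕b18⊕b19⊕b22⊕b23⊕b26⊕b27⊕b30⊕b31 = 0⊕1⊕1⊕1⊕1⊕0⊕0⊕1⊕0⊕1⊕0⊕0⊕0⊕0⊕0⊕0 = 0
s4: b4⊕b5⊕b6⊕b7⊕b12⊕b13⊕b14⊕b15⊕b20⊕b21⊕b22⊕b23⊕b28⊕b29⊕b30⊕b31 = 1⊕1⊕1⊕1⊕1⊕0⊕0⊕1⊕1⊕1⊕0⊕0⊕0⊕0⊕0⊕0 = 0
s8: b8⊕b9⊕b10⊕b11⊕b12⊕b13⊕b14⊕b15⊕b24⊕b25⊕b26⊕b27⊕b28⊕b29⊕b30⊕b31 = 1⊕0⊕1⊕0⊕1⊕0⊕0⊕1⊕1⊕0⊕0⊕0⊕0⊕0⊕0⊕0 = 1
s16: b16⊕b17⊕b18⊕b19⊕b20⊕b21⊕b22⊕b23⊕b24⊕b25⊕b26⊕b27⊕b28⊕b29⊕b30⊕b31 = 0⊕0⊕0⊕1⊕1⊕1⊕0⊕0⊕1⊕0⊕0⊕0⊕0⊕0⊕0⊕0 = 0
Syndrome (s16...s1) = 01001 → position 9.
Overall parity (XOR of all 32 bits, including p0): 0⊕1⊕0⊕1⊕1⊕1⊕1⊕1⊕1⊕0⊕1⊕0⊕1⊕0⊕0⊕1⊕0⊕0⊕0⊕1⊕1⊕1⊕0⊕0⊕1⊕0⊕0⊕0⊕0⊕0⊕0⊕0 = 0
Overall=0, syndrome position=9 → double-bit error detected (uncorrectable).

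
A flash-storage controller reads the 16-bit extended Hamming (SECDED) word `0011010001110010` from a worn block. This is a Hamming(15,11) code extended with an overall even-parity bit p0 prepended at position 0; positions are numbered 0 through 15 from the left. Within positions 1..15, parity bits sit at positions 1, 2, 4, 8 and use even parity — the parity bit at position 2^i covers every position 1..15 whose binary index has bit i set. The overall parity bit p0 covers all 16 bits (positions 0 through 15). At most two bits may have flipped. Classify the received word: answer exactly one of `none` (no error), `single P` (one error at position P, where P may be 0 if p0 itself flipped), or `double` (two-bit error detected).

s1: b1⊕b3⊕b5⊕b7⊕b9⊕b11⊕b13⊕b15 = 0⊕1⊕1⊕0⊕1⊕1⊕0⊕0 = 0
s2: b2⊕b3⊕b6⊕b7⊕b10⊕b11⊕b14⊕b15 = 1⊕1⊕0⊕0⊕1⊕1⊕1⊕0 = 1
s4: b4⊕b5⊕b6⊕b7⊕b12⊕b13⊕b14⊕b15 = 0⊕1⊕0⊕0⊕0⊕0⊕1⊕0 = 0
s8: b8⊕b9⊕b10⊕b11⊕b12⊕b13⊕b14⊕b15 = 0⊕1⊕1⊕1⊕0⊕0⊕1⊕0 = 0
Syndrome (s8...s1) = 0010 → position 2.
Overall parity (XOR of all 16 bits, including p0): 0⊕0⊕1⊕1⊕0⊕1⊕0⊕0⊕0⊕1⊕1⊕1⊕0⊕0⊕1⊕0 = 1
Overall=1, syndrome position=2 → single-bit error at position 2.

single 2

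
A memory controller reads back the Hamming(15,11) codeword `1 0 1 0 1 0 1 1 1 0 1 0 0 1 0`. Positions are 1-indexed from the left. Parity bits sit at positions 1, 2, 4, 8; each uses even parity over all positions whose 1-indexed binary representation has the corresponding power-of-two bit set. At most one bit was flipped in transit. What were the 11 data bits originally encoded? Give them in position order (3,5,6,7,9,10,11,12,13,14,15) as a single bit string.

s1: b1⊕b3⊕b5⊕b7⊕b9⊕b11⊕b13⊕b15 = 1⊕1⊕1⊕1⊕1⊕1⊕0⊕0 = 0
s2: b2⊕b3⊕b6⊕b7⊕b10⊕b11⊕b14⊕b15 = 0⊕1⊕0⊕1⊕0⊕1⊕1⊕0 = 0
s4: b4⊕b5⊕b6⊕b7⊕b12⊕b13⊕b14⊕b15 = 0⊕1⊕0⊕1⊕0⊕0⊕1⊕0 = 1
s8: b8⊕b9⊕b10⊕b11⊕b12⊕b13⊕b14⊕b15 = 1⊕1⊕0⊕1⊕0⊕0⊕1⊕0 = 0
Syndrome (s8...s1) = 0100 → position 4.
Flip bit 4: corrected codeword = 101110111010010
Data bits at positions 3,5,6,7,9,10,11,12,13,14,15: 11011010010

11011010010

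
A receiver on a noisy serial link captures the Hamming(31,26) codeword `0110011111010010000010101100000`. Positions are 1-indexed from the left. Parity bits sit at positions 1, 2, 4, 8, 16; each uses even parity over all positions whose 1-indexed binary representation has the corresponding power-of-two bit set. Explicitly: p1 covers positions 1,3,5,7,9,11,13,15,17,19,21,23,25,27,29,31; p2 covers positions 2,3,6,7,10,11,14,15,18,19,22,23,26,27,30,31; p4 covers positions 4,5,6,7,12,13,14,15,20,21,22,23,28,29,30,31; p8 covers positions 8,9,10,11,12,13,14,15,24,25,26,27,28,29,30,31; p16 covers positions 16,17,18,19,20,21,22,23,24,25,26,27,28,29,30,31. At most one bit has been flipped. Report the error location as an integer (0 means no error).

9

s1: b1⊕b3⊕b5⊕b7⊕b9⊕b11⊕b13⊕b15⊕b17⊕b19⊕b21⊕b23⊕b25⊕b27⊕b29⊕b31 = 0⊕1⊕0⊕1⊕1⊕0⊕0⊕1⊕0⊕0⊕1⊕1⊕1⊕0⊕0⊕0 = 1
s2: b2⊕b3⊕b6⊕b7⊕b10⊕b11⊕b14⊕b15⊕b18⊕b19⊕b22⊕b23⊕b26⊕b27⊕b30⊕b31 = 1⊕1⊕1⊕1⊕1⊕0⊕0⊕1⊕0⊕0⊕0⊕1⊕1⊕0⊕0⊕0 = 0
s4: b4⊕b5⊕b6⊕b7⊕b12⊕b13⊕b14⊕b15⊕b20⊕b21⊕b22⊕b23⊕b28⊕b29⊕b30⊕b31 = 0⊕0⊕1⊕1⊕1⊕0⊕0⊕1⊕0⊕1⊕0⊕1⊕0⊕0⊕0⊕0 = 0
s8: b8⊕b9⊕b10⊕b11⊕b12⊕b13⊕b14⊕b15⊕b24⊕b25⊕b26⊕b27⊕b28⊕b29⊕b30⊕b31 = 1⊕1⊕1⊕0⊕1⊕0⊕0⊕1⊕0⊕1⊕1⊕0⊕0⊕0⊕0⊕0 = 1
s16: b16⊕b17⊕b18⊕b19⊕b20⊕b21⊕b22⊕b23⊕b24⊕b25⊕b26⊕b27⊕b28⊕b29⊕b30⊕b31 = 0⊕0⊕0⊕0⊕0⊕1⊕0⊕1⊕0⊕1⊕1⊕0⊕0⊕0⊕0⊕0 = 0
Syndrome (s16...s1) = 01001 → position 9.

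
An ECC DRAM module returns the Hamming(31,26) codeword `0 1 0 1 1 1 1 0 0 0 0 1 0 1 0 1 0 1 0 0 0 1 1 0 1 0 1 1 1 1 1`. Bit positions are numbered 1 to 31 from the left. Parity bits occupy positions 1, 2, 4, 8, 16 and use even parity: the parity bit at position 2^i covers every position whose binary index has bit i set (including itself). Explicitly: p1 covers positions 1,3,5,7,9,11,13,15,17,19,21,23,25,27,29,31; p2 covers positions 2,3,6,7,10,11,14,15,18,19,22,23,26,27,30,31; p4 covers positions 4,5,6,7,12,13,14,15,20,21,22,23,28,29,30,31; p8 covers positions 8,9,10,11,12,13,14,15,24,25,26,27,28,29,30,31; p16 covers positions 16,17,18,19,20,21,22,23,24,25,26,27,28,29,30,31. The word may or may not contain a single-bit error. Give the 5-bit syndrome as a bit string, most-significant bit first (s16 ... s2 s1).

00001

s1: b1⊕b3⊕b5⊕b7⊕b9⊕b11⊕b13⊕b15⊕b17⊕b19⊕b21⊕b23⊕b25⊕b27⊕b29⊕b31 = 0⊕0⊕1⊕1⊕0⊕0⊕0⊕0⊕0⊕0⊕0⊕1⊕1⊕1⊕1⊕1 = 1
s2: b2⊕b3⊕b6⊕b7⊕b10⊕b11⊕b14⊕b15⊕b18⊕b19⊕b22⊕b23⊕b26⊕b27⊕b30⊕b31 = 1⊕0⊕1⊕1⊕0⊕0⊕1⊕0⊕1⊕0⊕1⊕1⊕0⊕1⊕1⊕1 = 0
s4: b4⊕b5⊕b6⊕b7⊕b12⊕b13⊕b14⊕b15⊕b20⊕b21⊕b22⊕b23⊕b28⊕b29⊕b30⊕b31 = 1⊕1⊕1⊕1⊕1⊕0⊕1⊕0⊕0⊕0⊕1⊕1⊕1⊕1⊕1⊕1 = 0
s8: b8⊕b9⊕b10⊕b11⊕b12⊕b13⊕b14⊕b15⊕b24⊕b25⊕b26⊕b27⊕b28⊕b29⊕b30⊕b31 = 0⊕0⊕0⊕0⊕1⊕0⊕1⊕0⊕0⊕1⊕0⊕1⊕1⊕1⊕1⊕1 = 0
s16: b16⊕b17⊕b18⊕b19⊕b20⊕b21⊕b22⊕b23⊕b24⊕b25⊕b26⊕b27⊕b28⊕b29⊕b30⊕b31 = 1⊕0⊕1⊕0⊕0⊕0⊕1⊕1⊕0⊕1⊕0⊕1⊕1⊕1⊕1⊕1 = 0
Syndrome (s16...s1) = 00001 → position 1.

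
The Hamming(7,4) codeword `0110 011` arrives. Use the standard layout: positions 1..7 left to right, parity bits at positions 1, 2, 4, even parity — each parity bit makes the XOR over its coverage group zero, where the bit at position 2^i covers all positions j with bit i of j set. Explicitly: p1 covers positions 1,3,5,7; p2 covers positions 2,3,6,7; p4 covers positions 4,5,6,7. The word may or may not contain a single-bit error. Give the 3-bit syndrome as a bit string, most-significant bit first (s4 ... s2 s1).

000

s1: b1⊕b3⊕b5⊕b7 = 0⊕1⊕0⊕1 = 0
s2: b2⊕b3⊕b6⊕b7 = 1⊕1⊕1⊕1 = 0
s4: b4⊕b5⊕b6⊕b7 = 0⊕0⊕1⊕1 = 0
Syndrome (s4...s1) = 000 → position 0 (no error).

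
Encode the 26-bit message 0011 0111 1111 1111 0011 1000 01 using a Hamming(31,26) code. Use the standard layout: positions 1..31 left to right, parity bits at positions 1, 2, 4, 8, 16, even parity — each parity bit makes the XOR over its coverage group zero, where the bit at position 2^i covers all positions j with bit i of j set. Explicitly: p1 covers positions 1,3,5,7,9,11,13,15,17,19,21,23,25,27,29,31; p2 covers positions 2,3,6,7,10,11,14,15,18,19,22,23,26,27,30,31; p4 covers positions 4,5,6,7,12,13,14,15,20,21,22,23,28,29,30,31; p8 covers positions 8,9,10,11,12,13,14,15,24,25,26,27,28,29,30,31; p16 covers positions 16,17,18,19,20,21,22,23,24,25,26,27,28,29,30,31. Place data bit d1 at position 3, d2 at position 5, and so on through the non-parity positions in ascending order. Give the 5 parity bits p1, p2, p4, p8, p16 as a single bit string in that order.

Place data bits at non-power-of-two positions: b3=0, b5=0, b6=1, b7=1, b9=0, b10=1, b11=1, b12=1, b13=1, b14=1, b15=1, b17=1, b18=1, b19=1, b20=1, b21=1, b22=0, b23=0, b24=1, b25=1, b26=1, b27=0, b28=0, b29=0, b30=0, b31=1.
p1 = XOR of data positions {3,5,7,9,11,13,15,17,19,21,23,25,27,29,31} = 0⊕0⊕1⊕0⊕1⊕1⊕1⊕1⊕1⊕1⊕0⊕1⊕0⊕0⊕1 = 1
p2 = XOR of data positions {3,6,7,10,11,14,15,18,19,22,23,26,27,30,31} = 0⊕1⊕1⊕1⊕1⊕1⊕1⊕1⊕1⊕0⊕0⊕1⊕0⊕0⊕1 = 0
p4 = XOR of data positions {5,6,7,12,13,14,15,20,21,22,23,28,29,30,31} = 0⊕1⊕1⊕1⊕1⊕1⊕1⊕1⊕1⊕0⊕0⊕0⊕0⊕0⊕1 = 1
p8 = XOR of data positions {9,10,11,12,13,14,15,24,25,26,27,28,29,30,31} = 0⊕1⊕1⊕1⊕1⊕1⊕1⊕1⊕1⊕1⊕0⊕0⊕0⊕0⊕1 = 0
p16 = XOR of data positions {17,18,19,20,21,22,23,24,25,26,27,28,29,30,31} = 1⊕1⊕1⊕1⊕1⊕0⊕0⊕1⊕1⊕1⊕0⊕0⊕0⊕0⊕1 = 1
Parity bits p1,p2,p4,p8,p16 = 10101

10101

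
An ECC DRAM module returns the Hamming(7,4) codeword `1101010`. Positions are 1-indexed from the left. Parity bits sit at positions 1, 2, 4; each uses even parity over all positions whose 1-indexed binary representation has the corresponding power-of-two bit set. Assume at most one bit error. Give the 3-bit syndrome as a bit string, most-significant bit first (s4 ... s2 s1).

s1: b1⊕b3⊕b5⊕b7 = 1⊕0⊕0⊕0 = 1
s2: b2⊕b3⊕b6⊕b7 = 1⊕0⊕1⊕0 = 0
s4: b4⊕b5⊕b6⊕b7 = 1⊕0⊕1⊕0 = 0
Syndrome (s4...s1) = 001 → position 1.

001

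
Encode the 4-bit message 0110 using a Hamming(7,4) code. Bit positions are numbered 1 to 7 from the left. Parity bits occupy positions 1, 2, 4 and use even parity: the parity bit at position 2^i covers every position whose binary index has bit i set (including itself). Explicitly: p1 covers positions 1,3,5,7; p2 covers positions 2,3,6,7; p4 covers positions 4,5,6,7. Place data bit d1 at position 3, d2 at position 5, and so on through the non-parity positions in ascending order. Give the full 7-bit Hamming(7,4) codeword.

Place data bits at non-power-of-two positions: b3=0, b5=1, b6=1, b7=0.
p1 = XOR of data positions {3,5,7} = 0⊕1⊕0 = 1
p2 = XOR of data positions {3,6,7} = 0⊕1⊕0 = 1
p4 = XOR of data positions {5,6,7} = 1⊕1⊕0 = 0
Codeword b1..b7 = 1100110

1100110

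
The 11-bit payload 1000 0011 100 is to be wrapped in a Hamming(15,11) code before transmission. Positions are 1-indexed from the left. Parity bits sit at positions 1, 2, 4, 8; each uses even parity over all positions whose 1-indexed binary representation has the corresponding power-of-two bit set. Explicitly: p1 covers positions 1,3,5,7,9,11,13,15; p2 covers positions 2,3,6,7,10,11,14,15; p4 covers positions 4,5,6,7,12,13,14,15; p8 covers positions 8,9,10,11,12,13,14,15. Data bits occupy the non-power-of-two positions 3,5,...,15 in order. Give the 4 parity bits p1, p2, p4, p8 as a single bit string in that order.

Place data bits at non-power-of-two positions: b3=1, b5=0, b6=0, b7=0, b9=0, b10=0, b11=1, b12=1, b13=1, b14=0, b15=0.
p1 = XOR of data positions {3,5,7,9,11,13,15} = 1⊕0⊕0⊕0⊕1⊕1⊕0 = 1
p2 = XOR of data positions {3,6,7,10,11,14,15} = 1⊕0⊕0⊕0⊕1⊕0⊕0 = 0
p4 = XOR of data positions {5,6,7,12,13,14,15} = 0⊕0⊕0⊕1⊕1⊕0⊕0 = 0
p8 = XOR of data positions {9,10,11,12,13,14,15} = 0⊕0⊕1⊕1⊕1⊕0⊕0 = 1
Parity bits p1,p2,p4,p8 = 1001

1001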